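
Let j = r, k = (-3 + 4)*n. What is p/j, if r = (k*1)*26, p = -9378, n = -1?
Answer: 4689/13 ≈ 360.69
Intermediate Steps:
k = -1 (k = (-3 + 4)*(-1) = 1*(-1) = -1)
r = -26 (r = -1*1*26 = -1*26 = -26)
j = -26
p/j = -9378/(-26) = -9378*(-1/26) = 4689/13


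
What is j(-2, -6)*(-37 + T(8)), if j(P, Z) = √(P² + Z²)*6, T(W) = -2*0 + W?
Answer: -348*√10 ≈ -1100.5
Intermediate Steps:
T(W) = W (T(W) = 0 + W = W)
j(P, Z) = 6*√(P² + Z²)
j(-2, -6)*(-37 + T(8)) = (6*√((-2)² + (-6)²))*(-37 + 8) = (6*√(4 + 36))*(-29) = (6*√40)*(-29) = (6*(2*√10))*(-29) = (12*√10)*(-29) = -348*√10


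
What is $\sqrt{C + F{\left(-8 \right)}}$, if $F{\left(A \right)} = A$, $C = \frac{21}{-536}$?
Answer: $\frac{i \sqrt{577406}}{268} \approx 2.8353 i$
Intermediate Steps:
$C = - \frac{21}{536}$ ($C = 21 \left(- \frac{1}{536}\right) = - \frac{21}{536} \approx -0.039179$)
$\sqrt{C + F{\left(-8 \right)}} = \sqrt{- \frac{21}{536} - 8} = \sqrt{- \frac{4309}{536}} = \frac{i \sqrt{577406}}{268}$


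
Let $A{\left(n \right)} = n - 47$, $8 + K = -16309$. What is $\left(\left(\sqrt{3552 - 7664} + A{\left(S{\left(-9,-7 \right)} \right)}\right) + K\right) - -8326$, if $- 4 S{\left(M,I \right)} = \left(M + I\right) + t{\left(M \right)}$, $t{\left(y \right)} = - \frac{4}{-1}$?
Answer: $-8035 + 4 i \sqrt{257} \approx -8035.0 + 64.125 i$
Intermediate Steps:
$K = -16317$ ($K = -8 - 16309 = -16317$)
$t{\left(y \right)} = 4$ ($t{\left(y \right)} = \left(-4\right) \left(-1\right) = 4$)
$S{\left(M,I \right)} = -1 - \frac{I}{4} - \frac{M}{4}$ ($S{\left(M,I \right)} = - \frac{\left(M + I\right) + 4}{4} = - \frac{\left(I + M\right) + 4}{4} = - \frac{4 + I + M}{4} = -1 - \frac{I}{4} - \frac{M}{4}$)
$A{\left(n \right)} = -47 + n$
$\left(\left(\sqrt{3552 - 7664} + A{\left(S{\left(-9,-7 \right)} \right)}\right) + K\right) - -8326 = \left(\left(\sqrt{3552 - 7664} - 44\right) - 16317\right) - -8326 = \left(\left(\sqrt{-4112} + \left(-47 + \left(-1 + \frac{7}{4} + \frac{9}{4}\right)\right)\right) - 16317\right) + 8326 = \left(\left(4 i \sqrt{257} + \left(-47 + 3\right)\right) - 16317\right) + 8326 = \left(\left(4 i \sqrt{257} - 44\right) - 16317\right) + 8326 = \left(\left(-44 + 4 i \sqrt{257}\right) - 16317\right) + 8326 = \left(-16361 + 4 i \sqrt{257}\right) + 8326 = -8035 + 4 i \sqrt{257}$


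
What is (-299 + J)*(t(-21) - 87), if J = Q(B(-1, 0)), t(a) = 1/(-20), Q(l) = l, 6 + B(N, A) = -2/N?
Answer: 527523/20 ≈ 26376.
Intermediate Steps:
B(N, A) = -6 - 2/N
t(a) = -1/20
J = -4 (J = -6 - 2/(-1) = -6 - 2*(-1) = -6 + 2 = -4)
(-299 + J)*(t(-21) - 87) = (-299 - 4)*(-1/20 - 87) = -303*(-1741/20) = 527523/20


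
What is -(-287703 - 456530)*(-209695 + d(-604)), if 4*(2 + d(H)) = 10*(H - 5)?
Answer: -314393044287/2 ≈ -1.5720e+11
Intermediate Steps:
d(H) = -29/2 + 5*H/2 (d(H) = -2 + (10*(H - 5))/4 = -2 + (10*(-5 + H))/4 = -2 + (-50 + 10*H)/4 = -2 + (-25/2 + 5*H/2) = -29/2 + 5*H/2)
-(-287703 - 456530)*(-209695 + d(-604)) = -(-287703 - 456530)*(-209695 + (-29/2 + (5/2)*(-604))) = -(-744233)*(-209695 + (-29/2 - 1510)) = -(-744233)*(-209695 - 3049/2) = -(-744233)*(-422439)/2 = -1*314393044287/2 = -314393044287/2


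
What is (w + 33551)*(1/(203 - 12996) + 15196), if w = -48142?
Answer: -2836525812357/12793 ≈ -2.2172e+8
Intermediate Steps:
(w + 33551)*(1/(203 - 12996) + 15196) = (-48142 + 33551)*(1/(203 - 12996) + 15196) = -14591*(1/(-12793) + 15196) = -14591*(-1/12793 + 15196) = -14591*194402427/12793 = -2836525812357/12793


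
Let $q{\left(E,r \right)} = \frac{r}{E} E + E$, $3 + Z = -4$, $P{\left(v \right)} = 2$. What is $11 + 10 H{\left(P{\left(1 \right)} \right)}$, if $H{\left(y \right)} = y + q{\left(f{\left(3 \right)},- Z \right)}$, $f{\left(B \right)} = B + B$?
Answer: $161$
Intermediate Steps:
$Z = -7$ ($Z = -3 - 4 = -7$)
$f{\left(B \right)} = 2 B$
$q{\left(E,r \right)} = E + r$ ($q{\left(E,r \right)} = r + E = E + r$)
$H{\left(y \right)} = 13 + y$ ($H{\left(y \right)} = y + \left(2 \cdot 3 - -7\right) = y + \left(6 + 7\right) = y + 13 = 13 + y$)
$11 + 10 H{\left(P{\left(1 \right)} \right)} = 11 + 10 \left(13 + 2\right) = 11 + 10 \cdot 15 = 11 + 150 = 161$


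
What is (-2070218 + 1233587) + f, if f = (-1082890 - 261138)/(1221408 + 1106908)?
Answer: -486985671856/582079 ≈ -8.3663e+5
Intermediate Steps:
f = -336007/582079 (f = -1344028/2328316 = -1344028*1/2328316 = -336007/582079 ≈ -0.57725)
(-2070218 + 1233587) + f = (-2070218 + 1233587) - 336007/582079 = -836631 - 336007/582079 = -486985671856/582079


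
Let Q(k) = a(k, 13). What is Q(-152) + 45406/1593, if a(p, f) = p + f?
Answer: -176021/1593 ≈ -110.50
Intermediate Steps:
a(p, f) = f + p
Q(k) = 13 + k
Q(-152) + 45406/1593 = (13 - 152) + 45406/1593 = -139 + 45406*(1/1593) = -139 + 45406/1593 = -176021/1593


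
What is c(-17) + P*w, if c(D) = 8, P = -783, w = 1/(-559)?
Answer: 5255/559 ≈ 9.4007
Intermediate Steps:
w = -1/559 ≈ -0.0017889
c(-17) + P*w = 8 - 783*(-1/559) = 8 + 783/559 = 5255/559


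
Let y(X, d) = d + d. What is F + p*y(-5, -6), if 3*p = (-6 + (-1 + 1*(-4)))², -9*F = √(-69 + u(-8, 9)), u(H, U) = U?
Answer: -484 - 2*I*√15/9 ≈ -484.0 - 0.86066*I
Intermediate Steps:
F = -2*I*√15/9 (F = -√(-69 + 9)/9 = -2*I*√15/9 ≈ -0.86066*I)
p = 121/3 (p = (-6 + (-1 + 1*(-4)))²/3 = (-6 + (-1 - 4))²/3 = (-6 - 5)²/3 = (⅓)*(-11)² = (⅓)*121 = 121/3 ≈ 40.333)
y(X, d) = 2*d
F + p*y(-5, -6) = -2*I*√15/9 + 121*(2*(-6))/3 = -2*I*√15/9 + (121/3)*(-12) = -2*I*√15/9 - 484 = -484 - 2*I*√15/9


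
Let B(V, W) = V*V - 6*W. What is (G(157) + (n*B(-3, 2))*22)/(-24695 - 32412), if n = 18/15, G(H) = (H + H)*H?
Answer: -246094/285535 ≈ -0.86187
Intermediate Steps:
G(H) = 2*H² (G(H) = (2*H)*H = 2*H²)
B(V, W) = V² - 6*W
n = 6/5 (n = 18*(1/15) = 6/5 ≈ 1.2000)
(G(157) + (n*B(-3, 2))*22)/(-24695 - 32412) = (2*157² + (6*((-3)² - 6*2)/5)*22)/(-24695 - 32412) = (2*24649 + (6*(9 - 12)/5)*22)/(-57107) = (49298 + ((6/5)*(-3))*22)*(-1/57107) = (49298 - 18/5*22)*(-1/57107) = (49298 - 396/5)*(-1/57107) = (246094/5)*(-1/57107) = -246094/285535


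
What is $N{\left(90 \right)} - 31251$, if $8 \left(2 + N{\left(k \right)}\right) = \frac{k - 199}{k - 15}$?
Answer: $- \frac{18751909}{600} \approx -31253.0$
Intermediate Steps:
$N{\left(k \right)} = -2 + \frac{-199 + k}{8 \left(-15 + k\right)}$ ($N{\left(k \right)} = -2 + \frac{\left(k - 199\right) \frac{1}{k - 15}}{8} = -2 + \frac{\left(-199 + k\right) \frac{1}{k + \left(-56 + 41\right)}}{8} = -2 + \frac{\left(-199 + k\right) \frac{1}{k - 15}}{8} = -2 + \frac{\left(-199 + k\right) \frac{1}{-15 + k}}{8} = -2 + \frac{\frac{1}{-15 + k} \left(-199 + k\right)}{8} = -2 + \frac{-199 + k}{8 \left(-15 + k\right)}$)
$N{\left(90 \right)} - 31251 = \frac{41 - 1350}{8 \left(-15 + 90\right)} - 31251 = \frac{41 - 1350}{8 \cdot 75} - 31251 = \frac{1}{8} \cdot \frac{1}{75} \left(-1309\right) - 31251 = - \frac{1309}{600} - 31251 = - \frac{18751909}{600}$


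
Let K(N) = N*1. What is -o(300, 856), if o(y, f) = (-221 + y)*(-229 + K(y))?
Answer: -5609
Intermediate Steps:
K(N) = N
o(y, f) = (-229 + y)*(-221 + y) (o(y, f) = (-221 + y)*(-229 + y) = (-229 + y)*(-221 + y))
-o(300, 856) = -(50609 + 300² - 450*300) = -(50609 + 90000 - 135000) = -1*5609 = -5609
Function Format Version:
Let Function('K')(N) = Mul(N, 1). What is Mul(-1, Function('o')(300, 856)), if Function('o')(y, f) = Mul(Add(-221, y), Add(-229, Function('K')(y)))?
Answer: -5609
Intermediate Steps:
Function('K')(N) = N
Function('o')(y, f) = Mul(Add(-229, y), Add(-221, y)) (Function('o')(y, f) = Mul(Add(-221, y), Add(-229, y)) = Mul(Add(-229, y), Add(-221, y)))
Mul(-1, Function('o')(300, 856)) = Mul(-1, Add(50609, Pow(300, 2), Mul(-450, 300))) = Mul(-1, Add(50609, 90000, -135000)) = Mul(-1, 5609) = -5609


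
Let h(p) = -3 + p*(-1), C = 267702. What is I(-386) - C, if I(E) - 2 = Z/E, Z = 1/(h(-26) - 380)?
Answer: -36889595399/137802 ≈ -2.6770e+5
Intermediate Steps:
h(p) = -3 - p
Z = -1/357 (Z = 1/((-3 - 1*(-26)) - 380) = 1/((-3 + 26) - 380) = 1/(23 - 380) = 1/(-357) = -1/357 ≈ -0.0028011)
I(E) = 2 - 1/(357*E)
I(-386) - C = (2 - 1/357/(-386)) - 1*267702 = (2 - 1/357*(-1/386)) - 267702 = (2 + 1/137802) - 267702 = 275605/137802 - 267702 = -36889595399/137802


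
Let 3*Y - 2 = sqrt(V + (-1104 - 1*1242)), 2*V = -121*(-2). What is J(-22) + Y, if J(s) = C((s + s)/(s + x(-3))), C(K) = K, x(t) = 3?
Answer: 170/57 + 5*I*sqrt(89)/3 ≈ 2.9825 + 15.723*I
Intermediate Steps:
V = 121 (V = (-121*(-2))/2 = (1/2)*242 = 121)
J(s) = 2*s/(3 + s) (J(s) = (s + s)/(s + 3) = (2*s)/(3 + s) = 2*s/(3 + s))
Y = 2/3 + 5*I*sqrt(89)/3 (Y = 2/3 + sqrt(121 + (-1104 - 1*1242))/3 = 2/3 + sqrt(121 + (-1104 - 1242))/3 = 2/3 + sqrt(121 - 2346)/3 = 2/3 + sqrt(-2225)/3 = 2/3 + (5*I*sqrt(89))/3 = 2/3 + 5*I*sqrt(89)/3 ≈ 0.66667 + 15.723*I)
J(-22) + Y = 2*(-22)/(3 - 22) + (2/3 + 5*I*sqrt(89)/3) = 2*(-22)/(-19) + (2/3 + 5*I*sqrt(89)/3) = 2*(-22)*(-1/19) + (2/3 + 5*I*sqrt(89)/3) = 44/19 + (2/3 + 5*I*sqrt(89)/3) = 170/57 + 5*I*sqrt(89)/3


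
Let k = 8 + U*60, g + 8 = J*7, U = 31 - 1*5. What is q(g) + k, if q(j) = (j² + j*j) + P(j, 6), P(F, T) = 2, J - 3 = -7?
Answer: 4162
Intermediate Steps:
J = -4 (J = 3 - 7 = -4)
U = 26 (U = 31 - 5 = 26)
g = -36 (g = -8 - 4*7 = -8 - 28 = -36)
q(j) = 2 + 2*j² (q(j) = (j² + j*j) + 2 = (j² + j²) + 2 = 2*j² + 2 = 2 + 2*j²)
k = 1568 (k = 8 + 26*60 = 8 + 1560 = 1568)
q(g) + k = (2 + 2*(-36)²) + 1568 = (2 + 2*1296) + 1568 = (2 + 2592) + 1568 = 2594 + 1568 = 4162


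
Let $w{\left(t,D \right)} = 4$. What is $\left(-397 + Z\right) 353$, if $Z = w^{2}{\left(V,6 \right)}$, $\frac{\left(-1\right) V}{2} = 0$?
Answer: $-134493$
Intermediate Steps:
$V = 0$ ($V = \left(-2\right) 0 = 0$)
$Z = 16$ ($Z = 4^{2} = 16$)
$\left(-397 + Z\right) 353 = \left(-397 + 16\right) 353 = \left(-381\right) 353 = -134493$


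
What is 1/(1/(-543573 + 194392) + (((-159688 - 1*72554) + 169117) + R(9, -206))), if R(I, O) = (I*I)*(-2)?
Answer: -349181/22098617948 ≈ -1.5801e-5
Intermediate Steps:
R(I, O) = -2*I**2 (R(I, O) = I**2*(-2) = -2*I**2)
1/(1/(-543573 + 194392) + (((-159688 - 1*72554) + 169117) + R(9, -206))) = 1/(1/(-543573 + 194392) + (((-159688 - 1*72554) + 169117) - 2*9**2)) = 1/(1/(-349181) + (((-159688 - 72554) + 169117) - 2*81)) = 1/(-1/349181 + ((-232242 + 169117) - 162)) = 1/(-1/349181 + (-63125 - 162)) = 1/(-1/349181 - 63287) = 1/(-22098617948/349181) = -349181/22098617948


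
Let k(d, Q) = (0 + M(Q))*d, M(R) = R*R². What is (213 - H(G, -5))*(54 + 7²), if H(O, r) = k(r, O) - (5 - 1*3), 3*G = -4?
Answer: 564955/27 ≈ 20924.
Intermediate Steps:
G = -4/3 (G = (⅓)*(-4) = -4/3 ≈ -1.3333)
M(R) = R³
k(d, Q) = d*Q³ (k(d, Q) = (0 + Q³)*d = Q³*d = d*Q³)
H(O, r) = -2 + r*O³ (H(O, r) = r*O³ - (5 - 1*3) = r*O³ - (5 - 3) = r*O³ - 1*2 = r*O³ - 2 = -2 + r*O³)
(213 - H(G, -5))*(54 + 7²) = (213 - (-2 - 5*(-4/3)³))*(54 + 7²) = (213 - (-2 - 5*(-64/27)))*(54 + 49) = (213 - (-2 + 320/27))*103 = (213 - 1*266/27)*103 = (213 - 266/27)*103 = (5485/27)*103 = 564955/27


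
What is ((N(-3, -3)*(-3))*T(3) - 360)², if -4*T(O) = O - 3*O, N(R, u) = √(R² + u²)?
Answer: 259929/2 + 9720*√2 ≈ 1.4371e+5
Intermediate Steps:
T(O) = O/2 (T(O) = -(O - 3*O)/4 = -(-1)*O/2 = O/2)
((N(-3, -3)*(-3))*T(3) - 360)² = ((√((-3)² + (-3)²)*(-3))*((½)*3) - 360)² = ((√(9 + 9)*(-3))*(3/2) - 360)² = ((√18*(-3))*(3/2) - 360)² = (((3*√2)*(-3))*(3/2) - 360)² = (-9*√2*(3/2) - 360)² = (-27*√2/2 - 360)² = (-360 - 27*√2/2)²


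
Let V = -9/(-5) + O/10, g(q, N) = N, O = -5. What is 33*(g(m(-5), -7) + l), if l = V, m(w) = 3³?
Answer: -1881/10 ≈ -188.10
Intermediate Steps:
m(w) = 27
V = 13/10 (V = -9/(-5) - 5/10 = -9*(-⅕) - 5*⅒ = 9/5 - ½ = 13/10 ≈ 1.3000)
l = 13/10 ≈ 1.3000
33*(g(m(-5), -7) + l) = 33*(-7 + 13/10) = 33*(-57/10) = -1881/10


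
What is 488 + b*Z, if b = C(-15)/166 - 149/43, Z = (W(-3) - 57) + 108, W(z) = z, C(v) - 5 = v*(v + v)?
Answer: 1617616/3569 ≈ 453.24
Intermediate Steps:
C(v) = 5 + 2*v² (C(v) = 5 + v*(v + v) = 5 + v*(2*v) = 5 + 2*v²)
Z = 48 (Z = (-3 - 57) + 108 = -60 + 108 = 48)
b = -5169/7138 (b = (5 + 2*(-15)²)/166 - 149/43 = (5 + 2*225)*(1/166) - 149*1/43 = (5 + 450)*(1/166) - 149/43 = 455*(1/166) - 149/43 = 455/166 - 149/43 = -5169/7138 ≈ -0.72415)
488 + b*Z = 488 - 5169/7138*48 = 488 - 124056/3569 = 1617616/3569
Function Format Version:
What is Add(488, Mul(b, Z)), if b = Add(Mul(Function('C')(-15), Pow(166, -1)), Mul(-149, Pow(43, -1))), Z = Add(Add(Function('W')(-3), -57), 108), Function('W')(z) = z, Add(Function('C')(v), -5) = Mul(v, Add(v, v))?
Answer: Rational(1617616, 3569) ≈ 453.24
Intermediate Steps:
Function('C')(v) = Add(5, Mul(2, Pow(v, 2))) (Function('C')(v) = Add(5, Mul(v, Add(v, v))) = Add(5, Mul(v, Mul(2, v))) = Add(5, Mul(2, Pow(v, 2))))
Z = 48 (Z = Add(Add(-3, -57), 108) = Add(-60, 108) = 48)
b = Rational(-5169, 7138) (b = Add(Mul(Add(5, Mul(2, Pow(-15, 2))), Pow(166, -1)), Mul(-149, Pow(43, -1))) = Add(Mul(Add(5, Mul(2, 225)), Rational(1, 166)), Mul(-149, Rational(1, 43))) = Add(Mul(Add(5, 450), Rational(1, 166)), Rational(-149, 43)) = Add(Mul(455, Rational(1, 166)), Rational(-149, 43)) = Add(Rational(455, 166), Rational(-149, 43)) = Rational(-5169, 7138) ≈ -0.72415)
Add(488, Mul(b, Z)) = Add(488, Mul(Rational(-5169, 7138), 48)) = Add(488, Rational(-124056, 3569)) = Rational(1617616, 3569)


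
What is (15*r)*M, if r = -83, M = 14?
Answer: -17430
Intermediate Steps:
(15*r)*M = (15*(-83))*14 = -1245*14 = -17430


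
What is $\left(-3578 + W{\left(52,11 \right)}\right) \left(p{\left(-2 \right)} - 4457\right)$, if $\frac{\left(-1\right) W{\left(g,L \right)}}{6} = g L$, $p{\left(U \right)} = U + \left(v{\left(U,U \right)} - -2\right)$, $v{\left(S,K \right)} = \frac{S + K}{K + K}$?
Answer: $31236560$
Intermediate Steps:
$v{\left(S,K \right)} = \frac{K + S}{2 K}$
$p{\left(U \right)} = 3 + U$ ($p{\left(U \right)} = U + \left(\frac{U + U}{2 U} - -2\right) = U + \left(\frac{2 U}{2 U} + 2\right) = U + \left(1 + 2\right) = U + 3 = 3 + U$)
$W{\left(g,L \right)} = - 6 L g$ ($W{\left(g,L \right)} = - 6 g L = - 6 L g$)
$\left(-3578 + W{\left(52,11 \right)}\right) \left(p{\left(-2 \right)} - 4457\right) = \left(-3578 - 66 \cdot 52\right) \left(\left(3 - 2\right) - 4457\right) = \left(-3578 - 3432\right) \left(1 - 4457\right) = \left(-7010\right) \left(-4456\right) = 31236560$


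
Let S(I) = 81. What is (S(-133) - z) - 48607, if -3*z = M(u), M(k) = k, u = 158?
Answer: -145420/3 ≈ -48473.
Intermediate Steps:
z = -158/3 (z = -⅓*158 = -158/3 ≈ -52.667)
(S(-133) - z) - 48607 = (81 - 1*(-158/3)) - 48607 = (81 + 158/3) - 48607 = 401/3 - 48607 = -145420/3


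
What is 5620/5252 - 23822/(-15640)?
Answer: 26626243/10267660 ≈ 2.5932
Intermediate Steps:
5620/5252 - 23822/(-15640) = 5620*(1/5252) - 23822*(-1/15640) = 1405/1313 + 11911/7820 = 26626243/10267660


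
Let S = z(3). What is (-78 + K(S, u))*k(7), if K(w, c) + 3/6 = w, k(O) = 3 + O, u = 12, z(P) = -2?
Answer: -805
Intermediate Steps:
S = -2
K(w, c) = -½ + w
(-78 + K(S, u))*k(7) = (-78 + (-½ - 2))*(3 + 7) = (-78 - 5/2)*10 = -161/2*10 = -805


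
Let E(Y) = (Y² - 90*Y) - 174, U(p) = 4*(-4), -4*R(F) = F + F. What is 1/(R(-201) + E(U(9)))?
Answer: 2/3245 ≈ 0.00061633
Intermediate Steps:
R(F) = -F/2 (R(F) = -(F + F)/4 = -F/2)
U(p) = -16
E(Y) = -174 + Y² - 90*Y
1/(R(-201) + E(U(9))) = 1/(-½*(-201) + (-174 + (-16)² - 90*(-16))) = 1/(201/2 + (-174 + 256 + 1440)) = 1/(201/2 + 1522) = 1/(3245/2) = 2/3245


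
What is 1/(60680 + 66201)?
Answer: 1/126881 ≈ 7.8814e-6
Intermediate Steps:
1/(60680 + 66201) = 1/126881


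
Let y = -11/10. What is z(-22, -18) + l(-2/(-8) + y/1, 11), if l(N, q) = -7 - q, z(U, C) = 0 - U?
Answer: 4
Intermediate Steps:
z(U, C) = -U
y = -11/10 (y = -11*⅒ = -11/10 ≈ -1.1000)
z(-22, -18) + l(-2/(-8) + y/1, 11) = -1*(-22) + (-7 - 1*11) = 22 + (-7 - 11) = 22 - 18 = 4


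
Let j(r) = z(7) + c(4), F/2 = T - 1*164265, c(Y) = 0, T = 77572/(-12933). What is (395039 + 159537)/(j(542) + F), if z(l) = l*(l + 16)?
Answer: -7172331408/4246951421 ≈ -1.6888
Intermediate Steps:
T = -77572/12933 (T = 77572*(-1/12933) = -77572/12933 ≈ -5.9980)
F = -4249033634/12933 (F = 2*(-77572/12933 - 1*164265) = 2*(-77572/12933 - 164265) = 2*(-2124516817/12933) = -4249033634/12933 ≈ -3.2854e+5)
z(l) = l*(16 + l)
j(r) = 161 (j(r) = 7*(16 + 7) + 0 = 7*23 + 0 = 161 + 0 = 161)
(395039 + 159537)/(j(542) + F) = (395039 + 159537)/(161 - 4249033634/12933) = 554576/(-4246951421/12933) = 554576*(-12933/4246951421) = -7172331408/4246951421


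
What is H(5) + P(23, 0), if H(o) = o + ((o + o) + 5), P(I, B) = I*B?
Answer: 20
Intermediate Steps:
P(I, B) = B*I
H(o) = 5 + 3*o (H(o) = o + (2*o + 5) = o + (5 + 2*o) = 5 + 3*o)
H(5) + P(23, 0) = (5 + 3*5) + 0*23 = (5 + 15) + 0 = 20 + 0 = 20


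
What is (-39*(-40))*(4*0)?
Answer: 0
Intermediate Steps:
(-39*(-40))*(4*0) = 1560*0 = 0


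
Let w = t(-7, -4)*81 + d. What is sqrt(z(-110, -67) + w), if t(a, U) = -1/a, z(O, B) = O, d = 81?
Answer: I*sqrt(854)/7 ≈ 4.1748*I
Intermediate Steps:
w = 648/7 (w = -1/(-7)*81 + 81 = -1*(-1/7)*81 + 81 = (1/7)*81 + 81 = 81/7 + 81 = 648/7 ≈ 92.571)
sqrt(z(-110, -67) + w) = sqrt(-110 + 648/7) = sqrt(-122/7) = I*sqrt(854)/7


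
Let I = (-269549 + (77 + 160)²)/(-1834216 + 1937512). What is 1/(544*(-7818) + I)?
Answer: -25824/109829318753 ≈ -2.3513e-7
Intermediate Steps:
I = -53345/25824 (I = (-269549 + 237²)/103296 = (-269549 + 56169)*(1/103296) = -213380*1/103296 = -53345/25824 ≈ -2.0657)
1/(544*(-7818) + I) = 1/(544*(-7818) - 53345/25824) = 1/(-4252992 - 53345/25824) = 1/(-109829318753/25824) = -25824/109829318753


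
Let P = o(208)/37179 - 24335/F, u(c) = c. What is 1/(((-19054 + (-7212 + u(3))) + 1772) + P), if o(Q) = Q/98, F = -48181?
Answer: -12539249793/307092432707776 ≈ -4.0832e-5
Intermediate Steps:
o(Q) = Q/98 (o(Q) = Q*(1/98) = Q/98)
P = 6333972587/12539249793 (P = ((1/98)*208)/37179 - 24335/(-48181) = (104/49)*(1/37179) - 24335*(-1/48181) = 104/1821771 + 24335/48181 = 6333972587/12539249793 ≈ 0.50513)
1/(((-19054 + (-7212 + u(3))) + 1772) + P) = 1/(((-19054 + (-7212 + 3)) + 1772) + 6333972587/12539249793) = 1/(((-19054 - 7209) + 1772) + 6333972587/12539249793) = 1/((-26263 + 1772) + 6333972587/12539249793) = 1/(-24491 + 6333972587/12539249793) = 1/(-307092432707776/12539249793) = -12539249793/307092432707776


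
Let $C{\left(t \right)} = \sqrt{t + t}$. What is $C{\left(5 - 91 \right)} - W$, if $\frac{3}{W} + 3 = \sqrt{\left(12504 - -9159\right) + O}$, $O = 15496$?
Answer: $- \frac{9}{37150} - \frac{3 \sqrt{37159}}{37150} + 2 i \sqrt{43} \approx -0.015809 + 13.115 i$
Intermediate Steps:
$W = \frac{3}{-3 + \sqrt{37159}}$ ($W = \frac{3}{-3 + \sqrt{\left(12504 - -9159\right) + 15496}} = \frac{3}{-3 + \sqrt{\left(12504 + 9159\right) + 15496}} = \frac{3}{-3 + \sqrt{21663 + 15496}} = \frac{3}{-3 + \sqrt{37159}} \approx 0.015809$)
$C{\left(t \right)} = \sqrt{2} \sqrt{t}$ ($C{\left(t \right)} = \sqrt{2 t} = \sqrt{2} \sqrt{t}$)
$C{\left(5 - 91 \right)} - W = \sqrt{2} \sqrt{5 - 91} - \left(\frac{9}{37150} + \frac{3 \sqrt{37159}}{37150}\right) = \sqrt{2} \sqrt{-86} - \left(\frac{9}{37150} + \frac{3 \sqrt{37159}}{37150}\right) = \sqrt{2} i \sqrt{86} - \left(\frac{9}{37150} + \frac{3 \sqrt{37159}}{37150}\right) = 2 i \sqrt{43} - \left(\frac{9}{37150} + \frac{3 \sqrt{37159}}{37150}\right) = - \frac{9}{37150} - \frac{3 \sqrt{37159}}{37150} + 2 i \sqrt{43}$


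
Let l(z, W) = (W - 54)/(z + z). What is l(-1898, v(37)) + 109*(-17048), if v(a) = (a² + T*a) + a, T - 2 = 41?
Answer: -7053851615/3796 ≈ -1.8582e+6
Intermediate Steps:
T = 43 (T = 2 + 41 = 43)
v(a) = a² + 44*a (v(a) = (a² + 43*a) + a = a² + 44*a)
l(z, W) = (-54 + W)/(2*z) (l(z, W) = (-54 + W)/((2*z)) = (-54 + W)*(1/(2*z)) = (-54 + W)/(2*z))
l(-1898, v(37)) + 109*(-17048) = (½)*(-54 + 37*(44 + 37))/(-1898) + 109*(-17048) = (½)*(-1/1898)*(-54 + 37*81) - 1858232 = (½)*(-1/1898)*(-54 + 2997) - 1858232 = (½)*(-1/1898)*2943 - 1858232 = -2943/3796 - 1858232 = -7053851615/3796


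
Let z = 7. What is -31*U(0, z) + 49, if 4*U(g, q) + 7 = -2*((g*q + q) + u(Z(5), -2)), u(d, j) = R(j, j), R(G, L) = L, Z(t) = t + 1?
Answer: 723/4 ≈ 180.75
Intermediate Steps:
Z(t) = 1 + t
u(d, j) = j
U(g, q) = -¾ - q/2 - g*q/2 (U(g, q) = -7/4 + (-2*((g*q + q) - 2))/4 = -7/4 + (-2*((q + g*q) - 2))/4 = -7/4 + (-2*(-2 + q + g*q))/4 = -7/4 + (4 - 2*q - 2*g*q)/4 = -7/4 + (1 - q/2 - g*q/2) = -¾ - q/2 - g*q/2)
-31*U(0, z) + 49 = -31*(-¾ - ½*7 - ½*0*7) + 49 = -31*(-¾ - 7/2 + 0) + 49 = -31*(-17/4) + 49 = 527/4 + 49 = 723/4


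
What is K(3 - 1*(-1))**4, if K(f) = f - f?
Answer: 0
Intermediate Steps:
K(f) = 0
K(3 - 1*(-1))**4 = 0**4 = 0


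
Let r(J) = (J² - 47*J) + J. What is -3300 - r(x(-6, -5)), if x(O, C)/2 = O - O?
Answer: -3300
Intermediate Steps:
x(O, C) = 0 (x(O, C) = 2*(O - O) = 2*0 = 0)
r(J) = J² - 46*J
-3300 - r(x(-6, -5)) = -3300 - 0*(-46 + 0) = -3300 - 0*(-46) = -3300 - 1*0 = -3300 + 0 = -3300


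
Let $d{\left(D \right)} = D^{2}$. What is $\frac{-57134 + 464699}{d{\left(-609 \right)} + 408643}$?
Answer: $\frac{407565}{779524} \approx 0.52284$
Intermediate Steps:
$\frac{-57134 + 464699}{d{\left(-609 \right)} + 408643} = \frac{-57134 + 464699}{\left(-609\right)^{2} + 408643} = \frac{407565}{370881 + 408643} = \frac{407565}{779524}$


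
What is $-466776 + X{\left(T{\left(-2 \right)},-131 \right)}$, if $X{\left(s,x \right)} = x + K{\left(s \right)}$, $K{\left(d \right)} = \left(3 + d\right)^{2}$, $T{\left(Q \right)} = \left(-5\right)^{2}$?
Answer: $-466123$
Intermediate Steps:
$T{\left(Q \right)} = 25$
$X{\left(s,x \right)} = x + \left(3 + s\right)^{2}$
$-466776 + X{\left(T{\left(-2 \right)},-131 \right)} = -466776 - \left(131 - \left(3 + 25\right)^{2}\right) = -466776 - \left(131 - 28^{2}\right) = -466776 + \left(-131 + 784\right) = -466776 + 653 = -466123$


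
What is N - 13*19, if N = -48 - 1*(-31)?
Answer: -264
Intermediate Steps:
N = -17 (N = -48 + 31 = -17)
N - 13*19 = -17 - 13*19 = -17 - 247 = -264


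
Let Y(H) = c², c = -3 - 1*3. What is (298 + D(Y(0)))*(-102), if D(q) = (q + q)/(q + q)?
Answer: -30498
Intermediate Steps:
c = -6 (c = -3 - 3 = -6)
Y(H) = 36 (Y(H) = (-6)² = 36)
D(q) = 1 (D(q) = (2*q)/((2*q)) = (2*q)*(1/(2*q)) = 1)
(298 + D(Y(0)))*(-102) = (298 + 1)*(-102) = 299*(-102) = -30498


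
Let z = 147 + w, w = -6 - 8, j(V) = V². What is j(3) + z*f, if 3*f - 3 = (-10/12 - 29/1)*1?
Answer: -21251/18 ≈ -1180.6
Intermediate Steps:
w = -14
z = 133 (z = 147 - 14 = 133)
f = -161/18 (f = 1 + ((-10/12 - 29/1)*1)/3 = 1 + ((-10*1/12 - 29*1)*1)/3 = 1 + ((-⅚ - 29)*1)/3 = 1 + (-179/6*1)/3 = 1 + (⅓)*(-179/6) = 1 - 179/18 = -161/18 ≈ -8.9444)
j(3) + z*f = 3² + 133*(-161/18) = 9 - 21413/18 = -21251/18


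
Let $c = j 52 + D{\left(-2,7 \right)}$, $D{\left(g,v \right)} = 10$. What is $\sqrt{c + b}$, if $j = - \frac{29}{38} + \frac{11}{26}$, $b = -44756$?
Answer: $\frac{i \sqrt{16159690}}{19} \approx 211.57 i$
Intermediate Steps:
$j = - \frac{84}{247}$ ($j = \left(-29\right) \frac{1}{38} + 11 \cdot \frac{1}{26} = - \frac{29}{38} + \frac{11}{26} = - \frac{84}{247} \approx -0.34008$)
$c = - \frac{146}{19}$ ($c = \left(- \frac{84}{247}\right) 52 + 10 = - \frac{336}{19} + 10 = - \frac{146}{19} \approx -7.6842$)
$\sqrt{c + b} = \sqrt{- \frac{146}{19} - 44756} = \sqrt{- \frac{850510}{19}} = \frac{i \sqrt{16159690}}{19}$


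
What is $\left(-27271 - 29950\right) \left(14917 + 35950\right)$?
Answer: $-2910660607$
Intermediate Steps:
$\left(-27271 - 29950\right) \left(14917 + 35950\right) = \left(-57221\right) 50867 = -2910660607$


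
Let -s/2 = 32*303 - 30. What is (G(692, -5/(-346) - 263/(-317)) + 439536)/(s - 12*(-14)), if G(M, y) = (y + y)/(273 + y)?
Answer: -733433441575/31978082062 ≈ -22.936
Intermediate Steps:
s = -19332 (s = -2*(32*303 - 30) = -2*(9696 - 30) = -2*9666 = -19332)
G(M, y) = 2*y/(273 + y) (G(M, y) = (2*y)/(273 + y) = 2*y/(273 + y))
(G(692, -5/(-346) - 263/(-317)) + 439536)/(s - 12*(-14)) = (2*(-5/(-346) - 263/(-317))/(273 + (-5/(-346) - 263/(-317))) + 439536)/(-19332 - 12*(-14)) = (2*(-5*(-1/346) - 263*(-1/317))/(273 + (-5*(-1/346) - 263*(-1/317))) + 439536)/(-19332 + 168) = (2*(5/346 + 263/317)/(273 + (5/346 + 263/317)) + 439536)/(-19164) = (2*(92583/109682)/(273 + 92583/109682) + 439536)*(-1/19164) = (2*(92583/109682)/(30035769/109682) + 439536)*(-1/19164) = (2*(92583/109682)*(109682/30035769) + 439536)*(-1/19164) = (61722/10011923 + 439536)*(-1/19164) = (4400600649450/10011923)*(-1/19164) = -733433441575/31978082062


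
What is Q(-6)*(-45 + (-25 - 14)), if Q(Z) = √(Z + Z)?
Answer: -168*I*√3 ≈ -290.98*I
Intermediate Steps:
Q(Z) = √2*√Z (Q(Z) = √(2*Z) = √2*√Z)
Q(-6)*(-45 + (-25 - 14)) = (√2*√(-6))*(-45 + (-25 - 14)) = (√2*(I*√6))*(-45 - 39) = (2*I*√3)*(-84) = -168*I*√3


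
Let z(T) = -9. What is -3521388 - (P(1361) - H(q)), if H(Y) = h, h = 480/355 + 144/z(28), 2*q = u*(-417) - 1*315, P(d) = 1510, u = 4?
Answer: -250126798/71 ≈ -3.5229e+6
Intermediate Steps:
q = -1983/2 (q = (4*(-417) - 1*315)/2 = (-1668 - 315)/2 = (½)*(-1983) = -1983/2 ≈ -991.50)
h = -1040/71 (h = 480/355 + 144/(-9) = 480*(1/355) + 144*(-⅑) = 96/71 - 16 = -1040/71 ≈ -14.648)
H(Y) = -1040/71
-3521388 - (P(1361) - H(q)) = -3521388 - (1510 - 1*(-1040/71)) = -3521388 - (1510 + 1040/71) = -3521388 - 1*108250/71 = -3521388 - 108250/71 = -250126798/71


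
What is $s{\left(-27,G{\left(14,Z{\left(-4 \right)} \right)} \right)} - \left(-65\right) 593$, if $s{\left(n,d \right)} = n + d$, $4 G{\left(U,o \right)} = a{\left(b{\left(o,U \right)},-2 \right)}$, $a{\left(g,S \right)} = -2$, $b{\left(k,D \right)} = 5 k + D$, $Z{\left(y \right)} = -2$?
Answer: $\frac{77035}{2} \approx 38518.0$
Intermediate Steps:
$b{\left(k,D \right)} = D + 5 k$
$G{\left(U,o \right)} = - \frac{1}{2}$ ($G{\left(U,o \right)} = \frac{1}{4} \left(-2\right) = - \frac{1}{2}$)
$s{\left(n,d \right)} = d + n$
$s{\left(-27,G{\left(14,Z{\left(-4 \right)} \right)} \right)} - \left(-65\right) 593 = \left(- \frac{1}{2} - 27\right) - \left(-65\right) 593 = - \frac{55}{2} - -38545 = - \frac{55}{2} + 38545 = \frac{77035}{2}$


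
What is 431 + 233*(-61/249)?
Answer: 93106/249 ≈ 373.92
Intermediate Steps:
431 + 233*(-61/249) = 431 - 14213/249 = 93106/249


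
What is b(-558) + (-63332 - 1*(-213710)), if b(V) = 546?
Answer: 150924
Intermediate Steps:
b(-558) + (-63332 - 1*(-213710)) = 546 + (-63332 - 1*(-213710)) = 546 + (-63332 + 213710) = 546 + 150378 = 150924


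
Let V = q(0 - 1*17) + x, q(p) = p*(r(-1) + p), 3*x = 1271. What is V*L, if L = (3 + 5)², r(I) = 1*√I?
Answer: 136832/3 - 1088*I ≈ 45611.0 - 1088.0*I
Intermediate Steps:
x = 1271/3 (x = (⅓)*1271 = 1271/3 ≈ 423.67)
r(I) = √I
q(p) = p*(I + p) (q(p) = p*(√(-1) + p) = p*(I + p))
L = 64 (L = 8² = 64)
V = 2138/3 - 17*I (V = (0 - 1*17)*(I + (0 - 1*17)) + 1271/3 = (0 - 17)*(I + (0 - 17)) + 1271/3 = -17*(I - 17) + 1271/3 = -17*(-17 + I) + 1271/3 = (289 - 17*I) + 1271/3 = 2138/3 - 17*I ≈ 712.67 - 17.0*I)
V*L = (2138/3 - 17*I)*64 = 136832/3 - 1088*I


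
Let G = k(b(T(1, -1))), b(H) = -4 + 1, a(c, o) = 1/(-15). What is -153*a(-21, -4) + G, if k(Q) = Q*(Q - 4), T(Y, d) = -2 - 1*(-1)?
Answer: 156/5 ≈ 31.200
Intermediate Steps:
T(Y, d) = -1 (T(Y, d) = -2 + 1 = -1)
a(c, o) = -1/15
b(H) = -3
k(Q) = Q*(-4 + Q)
G = 21 (G = -3*(-4 - 3) = -3*(-7) = 21)
-153*a(-21, -4) + G = -153*(-1/15) + 21 = 51/5 + 21 = 156/5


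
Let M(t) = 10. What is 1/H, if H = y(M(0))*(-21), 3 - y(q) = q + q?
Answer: 1/357 ≈ 0.0028011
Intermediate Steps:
y(q) = 3 - 2*q (y(q) = 3 - (q + q) = 3 - 2*q)
H = 357 (H = (3 - 2*10)*(-21) = (3 - 20)*(-21) = -17*(-21) = 357)
1/H = 1/357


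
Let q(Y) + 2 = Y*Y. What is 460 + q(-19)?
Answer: 819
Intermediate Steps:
q(Y) = -2 + Y² (q(Y) = -2 + Y*Y = -2 + Y²)
460 + q(-19) = 460 + (-2 + (-19)²) = 460 + (-2 + 361) = 460 + 359 = 819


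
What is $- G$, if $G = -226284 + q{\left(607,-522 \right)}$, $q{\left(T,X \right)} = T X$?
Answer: $543138$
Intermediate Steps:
$G = -543138$ ($G = -226284 + 607 \left(-522\right) = -226284 - 316854 = -543138$)
$- G = \left(-1\right) \left(-543138\right) = 543138$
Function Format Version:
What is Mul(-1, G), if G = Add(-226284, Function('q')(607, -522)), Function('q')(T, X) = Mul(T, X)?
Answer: 543138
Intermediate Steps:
G = -543138 (G = Add(-226284, Mul(607, -522)) = Add(-226284, -316854) = -543138)
Mul(-1, G) = Mul(-1, -543138) = 543138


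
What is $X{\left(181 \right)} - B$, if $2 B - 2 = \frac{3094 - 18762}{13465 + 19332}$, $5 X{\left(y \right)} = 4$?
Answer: $\frac{6373}{163985} \approx 0.038863$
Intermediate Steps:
$X{\left(y \right)} = \frac{4}{5}$ ($X{\left(y \right)} = \frac{1}{5} \cdot 4 = \frac{4}{5}$)
$B = \frac{24963}{32797}$ ($B = 1 + \frac{\left(3094 - 18762\right) \frac{1}{13465 + 19332}}{2} = 1 + \frac{\left(3094 - 18762\right) \frac{1}{32797}}{2} = 1 + \frac{\left(-15668\right) \frac{1}{32797}}{2} = 1 + \frac{1}{2} \left(- \frac{15668}{32797}\right) = 1 - \frac{7834}{32797} = \frac{24963}{32797} \approx 0.76114$)
$X{\left(181 \right)} - B = \frac{4}{5} - \frac{24963}{32797} = \frac{6373}{163985}$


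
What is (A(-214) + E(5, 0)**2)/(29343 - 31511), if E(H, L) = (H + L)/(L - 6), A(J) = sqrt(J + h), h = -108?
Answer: -25/78048 - I*sqrt(322)/2168 ≈ -0.00032032 - 0.0082769*I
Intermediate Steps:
A(J) = sqrt(-108 + J) (A(J) = sqrt(J - 108) = sqrt(-108 + J))
E(H, L) = (H + L)/(-6 + L)
(A(-214) + E(5, 0)**2)/(29343 - 31511) = (sqrt(-108 - 214) + ((5 + 0)/(-6 + 0))**2)/(29343 - 31511) = (sqrt(-322) + (5/(-6))**2)/(-2168) = (I*sqrt(322) + (-1/6*5)**2)*(-1/2168) = (I*sqrt(322) + (-5/6)**2)*(-1/2168) = (I*sqrt(322) + 25/36)*(-1/2168) = (25/36 + I*sqrt(322))*(-1/2168) = -25/78048 - I*sqrt(322)/2168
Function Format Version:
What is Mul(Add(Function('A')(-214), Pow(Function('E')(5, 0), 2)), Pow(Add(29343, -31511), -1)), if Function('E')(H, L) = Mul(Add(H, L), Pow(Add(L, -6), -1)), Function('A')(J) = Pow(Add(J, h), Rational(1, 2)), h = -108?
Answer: Add(Rational(-25, 78048), Mul(Rational(-1, 2168), I, Pow(322, Rational(1, 2)))) ≈ Add(-0.00032032, Mul(-0.0082769, I))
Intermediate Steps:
Function('A')(J) = Pow(Add(-108, J), Rational(1, 2)) (Function('A')(J) = Pow(Add(J, -108), Rational(1, 2)) = Pow(Add(-108, J), Rational(1, 2)))
Function('E')(H, L) = Mul(Pow(Add(-6, L), -1), Add(H, L)) (Function('E')(H, L) = Mul(Add(H, L), Pow(Add(-6, L), -1)) = Mul(Pow(Add(-6, L), -1), Add(H, L)))
Mul(Add(Function('A')(-214), Pow(Function('E')(5, 0), 2)), Pow(Add(29343, -31511), -1)) = Mul(Add(Pow(Add(-108, -214), Rational(1, 2)), Pow(Mul(Pow(Add(-6, 0), -1), Add(5, 0)), 2)), Pow(Add(29343, -31511), -1)) = Mul(Add(Pow(-322, Rational(1, 2)), Pow(Mul(Pow(-6, -1), 5), 2)), Pow(-2168, -1)) = Mul(Add(Mul(I, Pow(322, Rational(1, 2))), Pow(Mul(Rational(-1, 6), 5), 2)), Rational(-1, 2168)) = Mul(Add(Mul(I, Pow(322, Rational(1, 2))), Pow(Rational(-5, 6), 2)), Rational(-1, 2168)) = Mul(Add(Mul(I, Pow(322, Rational(1, 2))), Rational(25, 36)), Rational(-1, 2168)) = Mul(Add(Rational(25, 36), Mul(I, Pow(322, Rational(1, 2)))), Rational(-1, 2168)) = Add(Rational(-25, 78048), Mul(Rational(-1, 2168), I, Pow(322, Rational(1, 2))))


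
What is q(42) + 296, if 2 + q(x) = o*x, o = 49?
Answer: 2352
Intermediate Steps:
q(x) = -2 + 49*x
q(42) + 296 = (-2 + 49*42) + 296 = (-2 + 2058) + 296 = 2056 + 296 = 2352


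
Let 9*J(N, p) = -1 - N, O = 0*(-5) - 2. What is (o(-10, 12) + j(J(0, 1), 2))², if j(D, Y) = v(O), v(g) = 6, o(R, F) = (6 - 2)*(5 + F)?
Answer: 5476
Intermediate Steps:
o(R, F) = 20 + 4*F (o(R, F) = 4*(5 + F) = 20 + 4*F)
O = -2 (O = 0 - 2 = -2)
J(N, p) = -⅑ - N/9 (J(N, p) = (-1 - N)/9 = -⅑ - N/9)
j(D, Y) = 6
(o(-10, 12) + j(J(0, 1), 2))² = ((20 + 4*12) + 6)² = ((20 + 48) + 6)² = (68 + 6)² = 74² = 5476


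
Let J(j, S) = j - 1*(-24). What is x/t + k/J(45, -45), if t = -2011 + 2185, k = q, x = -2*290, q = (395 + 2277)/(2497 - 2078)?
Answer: -93698/28911 ≈ -3.2409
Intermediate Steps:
q = 2672/419 ≈ 6.3771
J(j, S) = 24 + j (J(j, S) = j + 24 = 24 + j)
x = -580
k = 2672/419 ≈ 6.3771
t = 174
x/t + k/J(45, -45) = -580/174 + 2672/(419*(24 + 45)) = -580*1/174 + (2672/419)/69 = -10/3 + (2672/419)*(1/69) = -10/3 + 2672/28911 = -93698/28911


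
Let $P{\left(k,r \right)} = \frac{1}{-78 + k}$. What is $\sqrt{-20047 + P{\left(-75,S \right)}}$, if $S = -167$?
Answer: $\frac{2 i \sqrt{13035566}}{51} \approx 141.59 i$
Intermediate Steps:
$\sqrt{-20047 + P{\left(-75,S \right)}} = \sqrt{-20047 + \frac{1}{-78 - 75}} = \sqrt{-20047 + \frac{1}{-153}} = \sqrt{-20047 - \frac{1}{153}} = \sqrt{- \frac{3067192}{153}} = \frac{2 i \sqrt{13035566}}{51}$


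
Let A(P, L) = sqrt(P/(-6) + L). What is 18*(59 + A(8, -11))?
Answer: 1062 + 6*I*sqrt(111) ≈ 1062.0 + 63.214*I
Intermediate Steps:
A(P, L) = sqrt(L - P/6) (A(P, L) = sqrt(P*(-1/6) + L) = sqrt(-P/6 + L) = sqrt(L - P/6))
18*(59 + A(8, -11)) = 18*(59 + sqrt(-6*8 + 36*(-11))/6) = 18*(59 + sqrt(-48 - 396)/6) = 18*(59 + sqrt(-444)/6) = 18*(59 + (2*I*sqrt(111))/6) = 18*(59 + I*sqrt(111)/3) = 1062 + 6*I*sqrt(111)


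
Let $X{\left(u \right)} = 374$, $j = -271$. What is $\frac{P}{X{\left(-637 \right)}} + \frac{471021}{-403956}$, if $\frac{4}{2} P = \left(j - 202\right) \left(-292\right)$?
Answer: $\frac{420003509}{2289084} \approx 183.48$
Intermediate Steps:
$P = 69058$ ($P = \frac{\left(-271 - 202\right) \left(-292\right)}{2} = \frac{\left(-473\right) \left(-292\right)}{2} = \frac{1}{2} \cdot 138116 = 69058$)
$\frac{P}{X{\left(-637 \right)}} + \frac{471021}{-403956} = \frac{69058}{374} + \frac{471021}{-403956} = 69058 \cdot \frac{1}{374} + 471021 \left(- \frac{1}{403956}\right) = \frac{3139}{17} - \frac{157007}{134652} = \frac{420003509}{2289084}$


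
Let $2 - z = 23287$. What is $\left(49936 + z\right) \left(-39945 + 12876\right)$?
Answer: $-721415919$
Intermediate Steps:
$z = -23285$ ($z = 2 - 23287 = -23285$)
$\left(49936 + z\right) \left(-39945 + 12876\right) = \left(49936 - 23285\right) \left(-39945 + 12876\right) = 26651 \left(-27069\right) = -721415919$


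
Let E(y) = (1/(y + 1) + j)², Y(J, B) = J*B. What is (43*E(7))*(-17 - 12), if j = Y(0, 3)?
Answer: -1247/64 ≈ -19.484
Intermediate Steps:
Y(J, B) = B*J
j = 0 (j = 3*0 = 0)
E(y) = (1 + y)⁻² (E(y) = (1/(y + 1) + 0)² = (1/(1 + y) + 0)² = (1/(1 + y))² = (1 + y)⁻²)
(43*E(7))*(-17 - 12) = (43/(1 + 7)²)*(-17 - 12) = (43/8²)*(-29) = (43*(1/64))*(-29) = (43/64)*(-29) = -1247/64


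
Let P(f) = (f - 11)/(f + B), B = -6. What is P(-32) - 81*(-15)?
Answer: 46213/38 ≈ 1216.1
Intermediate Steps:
P(f) = (-11 + f)/(-6 + f) (P(f) = (f - 11)/(f - 6) = (-11 + f)/(-6 + f))
P(-32) - 81*(-15) = (-11 - 32)/(-6 - 32) - 81*(-15) = -43/(-38) - 1*(-1215) = -1/38*(-43) + 1215 = 43/38 + 1215 = 46213/38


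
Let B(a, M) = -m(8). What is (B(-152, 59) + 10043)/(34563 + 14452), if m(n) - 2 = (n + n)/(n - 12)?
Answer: 2009/9803 ≈ 0.20494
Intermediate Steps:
m(n) = 2 + 2*n/(-12 + n) (m(n) = 2 + (n + n)/(n - 12) = 2 + (2*n)/(-12 + n) = 2 + 2*n/(-12 + n))
B(a, M) = 2 (B(a, M) = -4*(-6 + 8)/(-12 + 8) = -4*2/(-4) = -4*(-1)*2/4 = -1*(-2) = 2)
(B(-152, 59) + 10043)/(34563 + 14452) = (2 + 10043)/(34563 + 14452) = 10045/49015 = 10045*(1/49015) = 2009/9803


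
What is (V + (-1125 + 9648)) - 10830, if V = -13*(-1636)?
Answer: 18961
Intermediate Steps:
V = 21268
(V + (-1125 + 9648)) - 10830 = (21268 + (-1125 + 9648)) - 10830 = (21268 + 8523) - 10830 = 29791 - 10830 = 18961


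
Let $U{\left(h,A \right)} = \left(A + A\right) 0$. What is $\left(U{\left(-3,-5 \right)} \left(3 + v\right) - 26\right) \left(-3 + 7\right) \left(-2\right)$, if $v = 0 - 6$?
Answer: $208$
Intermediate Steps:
$U{\left(h,A \right)} = 0$ ($U{\left(h,A \right)} = 2 A 0 = 0$)
$v = -6$ ($v = 0 - 6 = -6$)
$\left(U{\left(-3,-5 \right)} \left(3 + v\right) - 26\right) \left(-3 + 7\right) \left(-2\right) = \left(0 \left(3 - 6\right) - 26\right) \left(-3 + 7\right) \left(-2\right) = \left(0 \left(-3\right) - 26\right) 4 \left(-2\right) = \left(0 - 26\right) \left(-8\right) = \left(-26\right) \left(-8\right) = 208$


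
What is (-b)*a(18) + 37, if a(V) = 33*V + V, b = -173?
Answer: 105913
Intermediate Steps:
a(V) = 34*V
(-b)*a(18) + 37 = (-1*(-173))*(34*18) + 37 = 173*612 + 37 = 105876 + 37 = 105913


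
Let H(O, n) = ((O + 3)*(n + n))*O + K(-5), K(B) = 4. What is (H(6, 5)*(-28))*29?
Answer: -441728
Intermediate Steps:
H(O, n) = 4 + 2*O*n*(3 + O) (H(O, n) = ((O + 3)*(n + n))*O + 4 = ((3 + O)*(2*n))*O + 4 = (2*n*(3 + O))*O + 4 = 2*O*n*(3 + O) + 4 = 4 + 2*O*n*(3 + O))
(H(6, 5)*(-28))*29 = ((4 + 2*5*6² + 6*6*5)*(-28))*29 = ((4 + 2*5*36 + 180)*(-28))*29 = ((4 + 360 + 180)*(-28))*29 = (544*(-28))*29 = -15232*29 = -441728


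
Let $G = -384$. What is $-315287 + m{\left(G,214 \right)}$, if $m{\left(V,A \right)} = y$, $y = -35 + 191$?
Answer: $-315131$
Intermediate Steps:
$y = 156$
$m{\left(V,A \right)} = 156$
$-315287 + m{\left(G,214 \right)} = -315287 + 156 = -315131$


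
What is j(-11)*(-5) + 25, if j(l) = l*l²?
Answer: 6680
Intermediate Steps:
j(l) = l³
j(-11)*(-5) + 25 = (-11)³*(-5) + 25 = -1331*(-5) + 25 = 6655 + 25 = 6680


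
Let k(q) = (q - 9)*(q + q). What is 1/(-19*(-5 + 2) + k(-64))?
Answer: 1/9401 ≈ 0.00010637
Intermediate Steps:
k(q) = 2*q*(-9 + q) (k(q) = (-9 + q)*(2*q) = 2*q*(-9 + q))
1/(-19*(-5 + 2) + k(-64)) = 1/(-19*(-5 + 2) + 2*(-64)*(-9 - 64)) = 1/(-19*(-3) + 2*(-64)*(-73)) = 1/(57 + 9344) = 1/9401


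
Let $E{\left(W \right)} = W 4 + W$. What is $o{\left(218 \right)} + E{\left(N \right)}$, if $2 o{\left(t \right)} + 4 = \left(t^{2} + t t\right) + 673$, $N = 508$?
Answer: $\frac{100797}{2} \approx 50399.0$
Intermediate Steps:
$E{\left(W \right)} = 5 W$ ($E{\left(W \right)} = 4 W + W = 5 W$)
$o{\left(t \right)} = \frac{669}{2} + t^{2}$ ($o{\left(t \right)} = -2 + \frac{\left(t^{2} + t t\right) + 673}{2} = -2 + \frac{\left(t^{2} + t^{2}\right) + 673}{2} = -2 + \frac{2 t^{2} + 673}{2} = -2 + \frac{673 + 2 t^{2}}{2} = -2 + \left(\frac{673}{2} + t^{2}\right) = \frac{669}{2} + t^{2}$)
$o{\left(218 \right)} + E{\left(N \right)} = \left(\frac{669}{2} + 218^{2}\right) + 5 \cdot 508 = \left(\frac{669}{2} + 47524\right) + 2540 = \frac{95717}{2} + 2540 = \frac{100797}{2}$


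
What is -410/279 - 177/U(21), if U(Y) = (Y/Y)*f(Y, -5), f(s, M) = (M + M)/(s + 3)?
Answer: 590546/1395 ≈ 423.33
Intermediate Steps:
f(s, M) = 2*M/(3 + s) (f(s, M) = (2*M)/(3 + s) = 2*M/(3 + s))
U(Y) = -10/(3 + Y) (U(Y) = (Y/Y)*(2*(-5)/(3 + Y)) = 1*(-10/(3 + Y)) = -10/(3 + Y))
-410/279 - 177/U(21) = -410/279 - 177/((-10/(3 + 21))) = -410*1/279 - 177/((-10/24)) = -410/279 - 177/((-10*1/24)) = -410/279 - 177/(-5/12) = -410/279 - 177*(-12/5) = -410/279 + 2124/5 = 590546/1395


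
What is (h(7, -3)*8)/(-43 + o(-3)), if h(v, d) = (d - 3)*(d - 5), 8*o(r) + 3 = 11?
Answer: -64/7 ≈ -9.1429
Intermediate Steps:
o(r) = 1 (o(r) = -3/8 + (⅛)*11 = -3/8 + 11/8 = 1)
h(v, d) = (-5 + d)*(-3 + d) (h(v, d) = (-3 + d)*(-5 + d) = (-5 + d)*(-3 + d))
(h(7, -3)*8)/(-43 + o(-3)) = ((15 + (-3)² - 8*(-3))*8)/(-43 + 1) = ((15 + 9 + 24)*8)/(-42) = (48*8)*(-1/42) = 384*(-1/42) = -64/7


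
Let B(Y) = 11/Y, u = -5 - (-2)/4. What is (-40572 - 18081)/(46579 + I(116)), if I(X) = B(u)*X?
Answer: -527877/416659 ≈ -1.2669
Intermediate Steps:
u = -9/2 (u = -5 - (-2)/4 = -5 - 1*(-½) = -5 + ½ = -9/2 ≈ -4.5000)
I(X) = -22*X/9 (I(X) = (11/(-9/2))*X = (11*(-2/9))*X = -22*X/9)
(-40572 - 18081)/(46579 + I(116)) = (-40572 - 18081)/(46579 - 22/9*116) = -58653/(46579 - 2552/9) = -58653/416659/9 = -58653*9/416659 = -527877/416659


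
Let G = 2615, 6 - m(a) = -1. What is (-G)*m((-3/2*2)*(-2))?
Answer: -18305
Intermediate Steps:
m(a) = 7 (m(a) = 6 - 1*(-1) = 6 + 1 = 7)
(-G)*m((-3/2*2)*(-2)) = -1*2615*7 = -2615*7 = -18305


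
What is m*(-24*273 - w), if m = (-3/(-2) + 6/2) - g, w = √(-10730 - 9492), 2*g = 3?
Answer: -19656 - 3*I*√20222 ≈ -19656.0 - 426.61*I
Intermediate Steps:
g = 3/2 (g = (½)*3 = 3/2 ≈ 1.5000)
w = I*√20222 (w = √(-20222) = I*√20222 ≈ 142.2*I)
m = 3 (m = (-3/(-2) + 6/2) - 1*3/2 = (-3*(-½) + 6*(½)) - 3/2 = (3/2 + 3) - 3/2 = 9/2 - 3/2 = 3)
m*(-24*273 - w) = 3*(-24*273 - I*√20222) = 3*(-6552 - I*√20222) = -19656 - 3*I*√20222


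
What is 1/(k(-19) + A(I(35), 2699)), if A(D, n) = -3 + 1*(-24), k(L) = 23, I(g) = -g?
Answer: -¼ ≈ -0.25000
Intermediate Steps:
A(D, n) = -27 (A(D, n) = -3 - 24 = -27)
1/(k(-19) + A(I(35), 2699)) = 1/(23 - 27) = 1/(-4) = -¼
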